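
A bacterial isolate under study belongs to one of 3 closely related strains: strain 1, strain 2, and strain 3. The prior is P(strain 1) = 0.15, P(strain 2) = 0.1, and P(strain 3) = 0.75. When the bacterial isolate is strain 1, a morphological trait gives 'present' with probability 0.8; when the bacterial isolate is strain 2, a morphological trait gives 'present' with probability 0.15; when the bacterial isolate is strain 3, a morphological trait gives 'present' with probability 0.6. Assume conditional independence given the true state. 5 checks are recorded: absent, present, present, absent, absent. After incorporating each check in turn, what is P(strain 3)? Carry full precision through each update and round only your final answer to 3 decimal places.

Each posterior becomes the prior for the next update.
After 'absent': normaliser = 0.2·0.1500 + 0.85·0.1000 + 0.4·0.7500; P(strain 1) ≈ 0.0723, P(strain 2) ≈ 0.2048, P(strain 3) ≈ 0.7229
After 'present': normaliser = 0.8·0.0723 + 0.15·0.2048 + 0.6·0.7229; P(strain 1) ≈ 0.1107, P(strain 2) ≈ 0.0588, P(strain 3) ≈ 0.8304
After 'present': normaliser = 0.8·0.1107 + 0.15·0.0588 + 0.6·0.8304; P(strain 1) ≈ 0.1487, P(strain 2) ≈ 0.0148, P(strain 3) ≈ 0.8365
After 'absent': normaliser = 0.2·0.1487 + 0.85·0.0148 + 0.4·0.8365; P(strain 1) ≈ 0.0789, P(strain 2) ≈ 0.0334, P(strain 3) ≈ 0.8877
After 'absent': normaliser = 0.2·0.0789 + 0.85·0.0334 + 0.4·0.8877; P(strain 1) ≈ 0.0395, P(strain 2) ≈ 0.0711, P(strain 3) ≈ 0.8894

0.889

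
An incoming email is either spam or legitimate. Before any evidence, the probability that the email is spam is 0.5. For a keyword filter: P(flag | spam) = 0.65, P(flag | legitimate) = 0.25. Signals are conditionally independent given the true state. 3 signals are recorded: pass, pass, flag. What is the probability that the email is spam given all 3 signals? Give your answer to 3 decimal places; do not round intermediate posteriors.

After 'pass': P(spam) = 0.35·0.5000 / (0.35·0.5000 + 0.75·0.5000) ≈ 0.3182
After 'pass': P(spam) = 0.35·0.3182 / (0.35·0.3182 + 0.75·0.6818) ≈ 0.1788
After 'flag': P(spam) = 0.65·0.1788 / (0.65·0.1788 + 0.25·0.8212) ≈ 0.3615

0.362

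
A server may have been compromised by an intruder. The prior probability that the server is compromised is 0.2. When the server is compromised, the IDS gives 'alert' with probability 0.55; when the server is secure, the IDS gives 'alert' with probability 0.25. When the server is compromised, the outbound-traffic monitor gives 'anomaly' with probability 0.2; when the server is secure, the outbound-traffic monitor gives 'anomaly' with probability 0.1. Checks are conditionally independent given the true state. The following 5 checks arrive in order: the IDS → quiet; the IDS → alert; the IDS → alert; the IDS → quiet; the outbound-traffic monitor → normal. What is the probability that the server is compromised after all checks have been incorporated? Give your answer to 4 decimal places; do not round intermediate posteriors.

0.2791

After the IDS='quiet': P(compromised) = 0.45·0.2000 / (0.45·0.2000 + 0.75·0.8000) ≈ 0.1304
After the IDS='alert': P(compromised) = 0.55·0.1304 / (0.55·0.1304 + 0.25·0.8696) ≈ 0.2481
After the IDS='alert': P(compromised) = 0.55·0.2481 / (0.55·0.2481 + 0.25·0.7519) ≈ 0.4206
After the IDS='quiet': P(compromised) = 0.45·0.4206 / (0.45·0.4206 + 0.75·0.5794) ≈ 0.3034
After the outbound-traffic monitor='normal': P(compromised) = 0.8·0.3034 / (0.8·0.3034 + 0.9·0.6966) ≈ 0.2791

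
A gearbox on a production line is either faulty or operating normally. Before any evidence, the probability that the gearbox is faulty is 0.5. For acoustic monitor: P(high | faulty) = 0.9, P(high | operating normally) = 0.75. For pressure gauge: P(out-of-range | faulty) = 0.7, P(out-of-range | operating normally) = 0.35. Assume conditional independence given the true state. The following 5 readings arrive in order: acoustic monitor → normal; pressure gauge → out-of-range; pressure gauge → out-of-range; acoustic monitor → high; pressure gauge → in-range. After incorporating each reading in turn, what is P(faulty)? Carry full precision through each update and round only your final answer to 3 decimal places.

After acoustic monitor='normal': P(faulty) = 0.1·0.5000 / (0.1·0.5000 + 0.25·0.5000) ≈ 0.2857
After pressure gauge='out-of-range': P(faulty) = 0.7·0.2857 / (0.7·0.2857 + 0.35·0.7143) ≈ 0.4444
After pressure gauge='out-of-range': P(faulty) = 0.7·0.4444 / (0.7·0.4444 + 0.35·0.5556) ≈ 0.6154
After acoustic monitor='high': P(faulty) = 0.9·0.6154 / (0.9·0.6154 + 0.75·0.3846) ≈ 0.6575
After pressure gauge='in-range': P(faulty) = 0.3·0.6575 / (0.3·0.6575 + 0.65·0.3425) ≈ 0.4698

0.470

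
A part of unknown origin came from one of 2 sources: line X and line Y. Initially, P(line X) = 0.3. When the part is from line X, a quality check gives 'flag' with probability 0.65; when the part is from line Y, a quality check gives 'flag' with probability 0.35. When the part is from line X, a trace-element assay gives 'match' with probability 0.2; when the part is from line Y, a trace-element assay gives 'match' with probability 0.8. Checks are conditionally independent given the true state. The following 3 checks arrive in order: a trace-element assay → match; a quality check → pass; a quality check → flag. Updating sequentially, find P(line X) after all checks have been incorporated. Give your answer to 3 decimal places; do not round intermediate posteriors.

0.097

Apply Bayes' rule sequentially, carrying P(line X) forward.
After a trace-element assay='match': P(line X) = 0.2·0.3000 / (0.2·0.3000 + 0.8·0.7000) ≈ 0.0968
After a quality check='pass': P(line X) = 0.35·0.0968 / (0.35·0.0968 + 0.65·0.9032) ≈ 0.0545
After a quality check='flag': P(line X) = 0.65·0.0545 / (0.65·0.0545 + 0.35·0.9455) ≈ 0.0968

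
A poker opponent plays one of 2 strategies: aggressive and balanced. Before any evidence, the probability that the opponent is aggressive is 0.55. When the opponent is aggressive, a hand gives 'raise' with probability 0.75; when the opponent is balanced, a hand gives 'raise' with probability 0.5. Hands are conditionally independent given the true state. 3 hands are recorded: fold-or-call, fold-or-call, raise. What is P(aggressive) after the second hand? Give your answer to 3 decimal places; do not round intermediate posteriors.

After 'fold-or-call': P(aggressive) = 0.25·0.5500 / (0.25·0.5500 + 0.5·0.4500) ≈ 0.3793
After 'fold-or-call': P(aggressive) = 0.25·0.3793 / (0.25·0.3793 + 0.5·0.6207) ≈ 0.2340

0.234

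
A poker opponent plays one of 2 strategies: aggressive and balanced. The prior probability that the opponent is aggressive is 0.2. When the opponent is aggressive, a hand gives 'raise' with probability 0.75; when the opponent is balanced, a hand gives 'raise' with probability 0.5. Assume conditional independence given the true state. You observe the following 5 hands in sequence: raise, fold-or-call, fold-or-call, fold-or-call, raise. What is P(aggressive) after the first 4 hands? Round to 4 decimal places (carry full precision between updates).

After 'raise': P(aggressive) = 0.75·0.2000 / (0.75·0.2000 + 0.5·0.8000) ≈ 0.2727
After 'fold-or-call': P(aggressive) = 0.25·0.2727 / (0.25·0.2727 + 0.5·0.7273) ≈ 0.1579
After 'fold-or-call': P(aggressive) = 0.25·0.1579 / (0.25·0.1579 + 0.5·0.8421) ≈ 0.0857
After 'fold-or-call': P(aggressive) = 0.25·0.0857 / (0.25·0.0857 + 0.5·0.9143) ≈ 0.0448

0.0448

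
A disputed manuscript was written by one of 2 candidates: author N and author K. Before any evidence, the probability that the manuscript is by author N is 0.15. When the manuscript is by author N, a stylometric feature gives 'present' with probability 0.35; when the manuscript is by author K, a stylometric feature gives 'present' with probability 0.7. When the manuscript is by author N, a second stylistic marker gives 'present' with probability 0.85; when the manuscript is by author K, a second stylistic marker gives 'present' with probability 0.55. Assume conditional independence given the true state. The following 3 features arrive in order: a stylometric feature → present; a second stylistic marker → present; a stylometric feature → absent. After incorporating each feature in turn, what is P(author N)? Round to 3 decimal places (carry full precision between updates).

0.228

After a stylometric feature='present': P(author N) = 0.35·0.1500 / (0.35·0.1500 + 0.7·0.8500) ≈ 0.0811
After a second stylistic marker='present': P(author N) = 0.85·0.0811 / (0.85·0.0811 + 0.55·0.9189) ≈ 0.1200
After a stylometric feature='absent': P(author N) = 0.65·0.1200 / (0.65·0.1200 + 0.3·0.8800) ≈ 0.2281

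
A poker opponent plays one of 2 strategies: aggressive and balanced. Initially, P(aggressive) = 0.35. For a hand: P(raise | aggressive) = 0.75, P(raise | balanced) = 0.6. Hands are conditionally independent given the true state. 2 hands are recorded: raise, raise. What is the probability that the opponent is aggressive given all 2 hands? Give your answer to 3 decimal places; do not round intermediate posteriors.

0.457

Each posterior becomes the prior for the next update.
After 'raise': P(aggressive) = 0.75·0.3500 / (0.75·0.3500 + 0.6·0.6500) ≈ 0.4023
After 'raise': P(aggressive) = 0.75·0.4023 / (0.75·0.4023 + 0.6·0.5977) ≈ 0.4569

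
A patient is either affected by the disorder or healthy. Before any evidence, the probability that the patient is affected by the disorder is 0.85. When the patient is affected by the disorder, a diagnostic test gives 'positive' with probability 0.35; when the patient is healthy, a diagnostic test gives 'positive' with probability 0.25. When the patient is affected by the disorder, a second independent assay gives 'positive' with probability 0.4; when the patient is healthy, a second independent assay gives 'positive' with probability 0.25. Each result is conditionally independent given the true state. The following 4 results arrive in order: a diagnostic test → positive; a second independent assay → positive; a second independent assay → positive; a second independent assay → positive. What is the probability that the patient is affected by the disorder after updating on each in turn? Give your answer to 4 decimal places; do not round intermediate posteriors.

0.9701

After a diagnostic test='positive': P(affected) = 0.35·0.8500 / (0.35·0.8500 + 0.25·0.1500) ≈ 0.8881
After a second independent assay='positive': P(affected) = 0.4·0.8881 / (0.4·0.8881 + 0.25·0.1119) ≈ 0.9270
After a second independent assay='positive': P(affected) = 0.4·0.9270 / (0.4·0.9270 + 0.25·0.0730) ≈ 0.9531
After a second independent assay='positive': P(affected) = 0.4·0.9531 / (0.4·0.9531 + 0.25·0.0469) ≈ 0.9701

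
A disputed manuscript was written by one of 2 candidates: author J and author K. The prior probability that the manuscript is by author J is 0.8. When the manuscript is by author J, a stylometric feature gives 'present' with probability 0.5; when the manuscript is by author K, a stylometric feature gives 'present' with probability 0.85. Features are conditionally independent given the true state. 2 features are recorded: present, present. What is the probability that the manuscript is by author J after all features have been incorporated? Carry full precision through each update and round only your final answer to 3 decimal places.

0.581

After 'present': P(author J) = 0.5·0.8000 / (0.5·0.8000 + 0.85·0.2000) ≈ 0.7018
After 'present': P(author J) = 0.5·0.7018 / (0.5·0.7018 + 0.85·0.2982) ≈ 0.5806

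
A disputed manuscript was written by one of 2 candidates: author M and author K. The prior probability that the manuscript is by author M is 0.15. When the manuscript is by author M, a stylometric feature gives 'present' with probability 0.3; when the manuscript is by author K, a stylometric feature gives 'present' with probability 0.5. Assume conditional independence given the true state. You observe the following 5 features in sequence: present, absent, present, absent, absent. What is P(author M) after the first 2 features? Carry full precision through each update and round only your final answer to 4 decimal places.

0.1291

After 'present': P(author M) = 0.3·0.1500 / (0.3·0.1500 + 0.5·0.8500) ≈ 0.0957
After 'absent': P(author M) = 0.7·0.0957 / (0.7·0.0957 + 0.5·0.9043) ≈ 0.1291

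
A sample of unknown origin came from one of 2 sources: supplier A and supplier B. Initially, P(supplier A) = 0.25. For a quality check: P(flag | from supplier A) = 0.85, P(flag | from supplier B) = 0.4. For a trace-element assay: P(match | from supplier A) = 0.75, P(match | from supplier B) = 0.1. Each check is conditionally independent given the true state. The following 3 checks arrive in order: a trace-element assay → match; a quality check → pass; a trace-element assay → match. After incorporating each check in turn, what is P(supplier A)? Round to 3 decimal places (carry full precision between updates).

Apply Bayes' rule sequentially, carrying P(supplier A) forward.
After a trace-element assay='match': P(supplier A) = 0.75·0.2500 / (0.75·0.2500 + 0.1·0.7500) ≈ 0.7143
After a quality check='pass': P(supplier A) = 0.15·0.7143 / (0.15·0.7143 + 0.6·0.2857) ≈ 0.3846
After a trace-element assay='match': P(supplier A) = 0.75·0.3846 / (0.75·0.3846 + 0.1·0.6154) ≈ 0.8242

0.824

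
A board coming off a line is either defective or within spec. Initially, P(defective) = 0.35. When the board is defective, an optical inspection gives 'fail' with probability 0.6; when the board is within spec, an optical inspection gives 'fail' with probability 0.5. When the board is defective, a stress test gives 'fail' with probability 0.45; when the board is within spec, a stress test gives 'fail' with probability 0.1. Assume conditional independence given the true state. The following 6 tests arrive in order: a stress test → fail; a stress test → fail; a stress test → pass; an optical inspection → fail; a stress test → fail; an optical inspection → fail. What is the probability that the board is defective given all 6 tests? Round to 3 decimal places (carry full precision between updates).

After a stress test='fail': P(defective) = 0.45·0.3500 / (0.45·0.3500 + 0.1·0.6500) ≈ 0.7079
After a stress test='fail': P(defective) = 0.45·0.7079 / (0.45·0.7079 + 0.1·0.2921) ≈ 0.9160
After a stress test='pass': P(defective) = 0.55·0.9160 / (0.55·0.9160 + 0.9·0.0840) ≈ 0.8695
After an optical inspection='fail': P(defective) = 0.6·0.8695 / (0.6·0.8695 + 0.5·0.1305) ≈ 0.8888
After a stress test='fail': P(defective) = 0.45·0.8888 / (0.45·0.8888 + 0.1·0.1112) ≈ 0.9730
After an optical inspection='fail': P(defective) = 0.6·0.9730 / (0.6·0.9730 + 0.5·0.0270) ≈ 0.9774

0.977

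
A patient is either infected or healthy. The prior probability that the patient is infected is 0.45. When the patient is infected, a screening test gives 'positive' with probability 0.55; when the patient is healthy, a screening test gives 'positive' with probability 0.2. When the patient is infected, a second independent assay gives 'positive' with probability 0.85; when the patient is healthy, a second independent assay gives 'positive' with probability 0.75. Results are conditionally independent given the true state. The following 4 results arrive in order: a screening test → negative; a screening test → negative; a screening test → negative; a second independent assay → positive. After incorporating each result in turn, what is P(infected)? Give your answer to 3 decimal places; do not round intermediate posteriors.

0.142

Each posterior becomes the prior for the next update.
After a screening test='negative': P(infected) = 0.45·0.4500 / (0.45·0.4500 + 0.8·0.5500) ≈ 0.3152
After a screening test='negative': P(infected) = 0.45·0.3152 / (0.45·0.3152 + 0.8·0.6848) ≈ 0.2056
After a screening test='negative': P(infected) = 0.45·0.2056 / (0.45·0.2056 + 0.8·0.7944) ≈ 0.1271
After a second independent assay='positive': P(infected) = 0.85·0.1271 / (0.85·0.1271 + 0.75·0.8729) ≈ 0.1417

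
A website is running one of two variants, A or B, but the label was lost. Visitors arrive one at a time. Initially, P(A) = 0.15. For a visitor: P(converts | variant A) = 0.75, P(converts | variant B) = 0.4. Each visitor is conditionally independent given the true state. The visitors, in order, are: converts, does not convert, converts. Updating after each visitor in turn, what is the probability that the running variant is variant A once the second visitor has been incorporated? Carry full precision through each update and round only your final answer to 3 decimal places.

Apply Bayes' rule sequentially, carrying P(A) forward.
After 'converts': P(A) = 0.75·0.1500 / (0.75·0.1500 + 0.4·0.8500) ≈ 0.2486
After 'does not convert': P(A) = 0.25·0.2486 / (0.25·0.2486 + 0.6·0.7514) ≈ 0.1212

0.121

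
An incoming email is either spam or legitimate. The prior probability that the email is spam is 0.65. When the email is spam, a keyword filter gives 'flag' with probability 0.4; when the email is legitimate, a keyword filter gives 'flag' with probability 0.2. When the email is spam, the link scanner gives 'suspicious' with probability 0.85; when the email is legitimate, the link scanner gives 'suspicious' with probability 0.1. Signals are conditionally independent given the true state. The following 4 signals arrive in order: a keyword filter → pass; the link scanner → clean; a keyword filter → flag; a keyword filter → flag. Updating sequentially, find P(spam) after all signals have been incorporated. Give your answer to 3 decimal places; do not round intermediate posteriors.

0.481

After a keyword filter='pass': P(spam) = 0.6·0.6500 / (0.6·0.6500 + 0.8·0.3500) ≈ 0.5821
After the link scanner='clean': P(spam) = 0.15·0.5821 / (0.15·0.5821 + 0.9·0.4179) ≈ 0.1884
After a keyword filter='flag': P(spam) = 0.4·0.1884 / (0.4·0.1884 + 0.2·0.8116) ≈ 0.3171
After a keyword filter='flag': P(spam) = 0.4·0.3171 / (0.4·0.3171 + 0.2·0.6829) ≈ 0.4815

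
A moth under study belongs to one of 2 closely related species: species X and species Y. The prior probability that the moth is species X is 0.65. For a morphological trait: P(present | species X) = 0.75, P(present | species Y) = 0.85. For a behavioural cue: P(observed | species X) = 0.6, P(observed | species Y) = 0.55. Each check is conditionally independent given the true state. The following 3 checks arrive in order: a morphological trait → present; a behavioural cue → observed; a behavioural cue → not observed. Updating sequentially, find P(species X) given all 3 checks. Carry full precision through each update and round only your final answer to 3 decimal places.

After a morphological trait='present': P(species X) = 0.75·0.6500 / (0.75·0.6500 + 0.85·0.3500) ≈ 0.6210
After a behavioural cue='observed': P(species X) = 0.6·0.6210 / (0.6·0.6210 + 0.55·0.3790) ≈ 0.6413
After a behavioural cue='not observed': P(species X) = 0.4·0.6413 / (0.4·0.6413 + 0.45·0.3587) ≈ 0.6138

0.614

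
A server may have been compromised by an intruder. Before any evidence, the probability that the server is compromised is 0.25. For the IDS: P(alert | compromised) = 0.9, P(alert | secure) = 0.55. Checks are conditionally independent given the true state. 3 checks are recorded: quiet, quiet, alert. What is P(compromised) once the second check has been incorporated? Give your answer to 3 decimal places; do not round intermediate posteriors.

After 'quiet': P(compromised) = 0.1·0.2500 / (0.1·0.2500 + 0.45·0.7500) ≈ 0.0690
After 'quiet': P(compromised) = 0.1·0.0690 / (0.1·0.0690 + 0.45·0.9310) ≈ 0.0162

0.016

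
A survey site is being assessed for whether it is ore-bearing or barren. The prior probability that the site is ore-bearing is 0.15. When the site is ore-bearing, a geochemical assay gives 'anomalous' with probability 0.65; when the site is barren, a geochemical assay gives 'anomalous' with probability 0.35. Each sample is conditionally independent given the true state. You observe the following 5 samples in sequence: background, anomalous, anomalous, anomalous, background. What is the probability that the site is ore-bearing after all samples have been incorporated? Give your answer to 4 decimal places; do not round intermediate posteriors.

After 'background': P(ore) = 0.35·0.1500 / (0.35·0.1500 + 0.65·0.8500) ≈ 0.0868
After 'anomalous': P(ore) = 0.65·0.0868 / (0.65·0.0868 + 0.35·0.9132) ≈ 0.1500
After 'anomalous': P(ore) = 0.65·0.1500 / (0.65·0.1500 + 0.35·0.8500) ≈ 0.2468
After 'anomalous': P(ore) = 0.65·0.2468 / (0.65·0.2468 + 0.35·0.7532) ≈ 0.3784
After 'background': P(ore) = 0.35·0.3784 / (0.35·0.3784 + 0.65·0.6216) ≈ 0.2468

0.2468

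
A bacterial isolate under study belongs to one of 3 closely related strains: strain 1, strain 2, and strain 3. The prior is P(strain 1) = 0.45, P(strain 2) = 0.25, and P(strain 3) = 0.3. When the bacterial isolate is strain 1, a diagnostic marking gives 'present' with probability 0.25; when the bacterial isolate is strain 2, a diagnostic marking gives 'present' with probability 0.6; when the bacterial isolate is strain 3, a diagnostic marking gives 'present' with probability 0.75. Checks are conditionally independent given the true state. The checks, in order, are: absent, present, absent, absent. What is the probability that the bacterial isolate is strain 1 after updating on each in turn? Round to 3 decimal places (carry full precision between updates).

0.783

After 'absent': normaliser = 0.75·0.4500 + 0.4·0.2500 + 0.25·0.3000; P(strain 1) ≈ 0.6585, P(strain 2) ≈ 0.1951, P(strain 3) ≈ 0.1463
After 'present': normaliser = 0.25·0.6585 + 0.6·0.1951 + 0.75·0.1463; P(strain 1) ≈ 0.4206, P(strain 2) ≈ 0.2991, P(strain 3) ≈ 0.2804
After 'absent': normaliser = 0.75·0.4206 + 0.4·0.2991 + 0.25·0.2804; P(strain 1) ≈ 0.6244, P(strain 2) ≈ 0.2368, P(strain 3) ≈ 0.1388
After 'absent': normaliser = 0.75·0.6244 + 0.4·0.2368 + 0.25·0.1388; P(strain 1) ≈ 0.7835, P(strain 2) ≈ 0.1585, P(strain 3) ≈ 0.0580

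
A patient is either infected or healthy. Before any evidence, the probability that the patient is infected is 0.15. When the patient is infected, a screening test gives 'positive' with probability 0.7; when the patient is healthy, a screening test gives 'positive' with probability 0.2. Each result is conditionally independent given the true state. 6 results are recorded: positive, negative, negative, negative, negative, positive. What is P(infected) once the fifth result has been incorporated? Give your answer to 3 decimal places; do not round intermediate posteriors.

0.012

After 'positive': P(infected) = 0.7·0.1500 / (0.7·0.1500 + 0.2·0.8500) ≈ 0.3818
After 'negative': P(infected) = 0.3·0.3818 / (0.3·0.3818 + 0.8·0.6182) ≈ 0.1881
After 'negative': P(infected) = 0.3·0.1881 / (0.3·0.1881 + 0.8·0.8119) ≈ 0.0799
After 'negative': P(infected) = 0.3·0.0799 / (0.3·0.0799 + 0.8·0.9201) ≈ 0.0315
After 'negative': P(infected) = 0.3·0.0315 / (0.3·0.0315 + 0.8·0.9685) ≈ 0.0121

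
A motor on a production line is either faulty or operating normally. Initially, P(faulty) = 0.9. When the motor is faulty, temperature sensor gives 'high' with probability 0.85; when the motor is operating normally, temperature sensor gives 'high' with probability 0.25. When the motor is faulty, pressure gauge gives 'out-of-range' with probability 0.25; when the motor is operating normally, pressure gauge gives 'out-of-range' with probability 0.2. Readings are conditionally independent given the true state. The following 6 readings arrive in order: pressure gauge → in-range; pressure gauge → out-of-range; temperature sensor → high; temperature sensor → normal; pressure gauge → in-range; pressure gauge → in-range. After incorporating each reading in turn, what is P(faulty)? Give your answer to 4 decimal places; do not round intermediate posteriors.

0.8631

After pressure gauge='in-range': P(faulty) = 0.75·0.9000 / (0.75·0.9000 + 0.8·0.1000) ≈ 0.8940
After pressure gauge='out-of-range': P(faulty) = 0.25·0.8940 / (0.25·0.8940 + 0.2·0.1060) ≈ 0.9134
After temperature sensor='high': P(faulty) = 0.85·0.9134 / (0.85·0.9134 + 0.25·0.0866) ≈ 0.9729
After temperature sensor='normal': P(faulty) = 0.15·0.9729 / (0.15·0.9729 + 0.75·0.0271) ≈ 0.8776
After pressure gauge='in-range': P(faulty) = 0.75·0.8776 / (0.75·0.8776 + 0.8·0.1224) ≈ 0.8705
After pressure gauge='in-range': P(faulty) = 0.75·0.8705 / (0.75·0.8705 + 0.8·0.1295) ≈ 0.8631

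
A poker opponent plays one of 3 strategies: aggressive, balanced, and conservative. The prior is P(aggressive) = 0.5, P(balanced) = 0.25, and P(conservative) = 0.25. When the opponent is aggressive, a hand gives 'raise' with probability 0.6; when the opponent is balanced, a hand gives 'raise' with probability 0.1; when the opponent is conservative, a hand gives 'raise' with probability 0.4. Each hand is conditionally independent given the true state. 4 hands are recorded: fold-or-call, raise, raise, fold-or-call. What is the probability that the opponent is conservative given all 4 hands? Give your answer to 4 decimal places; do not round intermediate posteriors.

After 'fold-or-call': normaliser = 0.4·0.5000 + 0.9·0.2500 + 0.6·0.2500; P(aggressive) ≈ 0.3478, P(balanced) ≈ 0.3913, P(conservative) ≈ 0.2609
After 'raise': normaliser = 0.6·0.3478 + 0.1·0.3913 + 0.4·0.2609; P(aggressive) ≈ 0.5926, P(balanced) ≈ 0.1111, P(conservative) ≈ 0.2963
After 'raise': normaliser = 0.6·0.5926 + 0.1·0.1111 + 0.4·0.2963; P(aggressive) ≈ 0.7328, P(balanced) ≈ 0.0229, P(conservative) ≈ 0.2443
After 'fold-or-call': normaliser = 0.4·0.7328 + 0.9·0.0229 + 0.6·0.2443; P(aggressive) ≈ 0.6368, P(balanced) ≈ 0.0448, P(conservative) ≈ 0.3184

0.3184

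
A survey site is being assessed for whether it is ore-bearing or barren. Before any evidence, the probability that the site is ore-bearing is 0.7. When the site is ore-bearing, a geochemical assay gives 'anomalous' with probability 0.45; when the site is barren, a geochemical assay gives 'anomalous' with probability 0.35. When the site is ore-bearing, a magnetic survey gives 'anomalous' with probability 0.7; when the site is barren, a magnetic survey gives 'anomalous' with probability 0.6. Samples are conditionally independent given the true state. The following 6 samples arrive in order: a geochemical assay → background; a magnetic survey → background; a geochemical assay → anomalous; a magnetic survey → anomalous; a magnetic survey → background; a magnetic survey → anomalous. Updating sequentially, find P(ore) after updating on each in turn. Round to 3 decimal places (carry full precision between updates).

0.660

After a geochemical assay='background': P(ore) = 0.55·0.7000 / (0.55·0.7000 + 0.65·0.3000) ≈ 0.6638
After a magnetic survey='background': P(ore) = 0.3·0.6638 / (0.3·0.6638 + 0.4·0.3362) ≈ 0.5969
After a geochemical assay='anomalous': P(ore) = 0.45·0.5969 / (0.45·0.5969 + 0.35·0.4031) ≈ 0.6556
After a magnetic survey='anomalous': P(ore) = 0.7·0.6556 / (0.7·0.6556 + 0.6·0.3444) ≈ 0.6896
After a magnetic survey='background': P(ore) = 0.3·0.6896 / (0.3·0.6896 + 0.4·0.3104) ≈ 0.6249
After a magnetic survey='anomalous': P(ore) = 0.7·0.6249 / (0.7·0.6249 + 0.6·0.3751) ≈ 0.6603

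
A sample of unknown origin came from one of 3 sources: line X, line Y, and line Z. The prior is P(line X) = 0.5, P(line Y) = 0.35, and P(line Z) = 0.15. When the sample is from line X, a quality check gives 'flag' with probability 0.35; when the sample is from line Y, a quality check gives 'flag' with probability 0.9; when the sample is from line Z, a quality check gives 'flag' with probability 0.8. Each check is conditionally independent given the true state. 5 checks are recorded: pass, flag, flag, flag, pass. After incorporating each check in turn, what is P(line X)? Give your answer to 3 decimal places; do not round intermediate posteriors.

Each posterior becomes the prior for the next update.
After 'pass': normaliser = 0.65·0.5000 + 0.1·0.3500 + 0.2·0.1500; P(line X) ≈ 0.8333, P(line Y) ≈ 0.0897, P(line Z) ≈ 0.0769
After 'flag': normaliser = 0.35·0.8333 + 0.9·0.0897 + 0.8·0.0769; P(line X) ≈ 0.6721, P(line Y) ≈ 0.1861, P(line Z) ≈ 0.1418
After 'flag': normaliser = 0.35·0.6721 + 0.9·0.1861 + 0.8·0.1418; P(line X) ≈ 0.4557, P(line Y) ≈ 0.3245, P(line Z) ≈ 0.2198
After 'flag': normaliser = 0.35·0.4557 + 0.9·0.3245 + 0.8·0.2198; P(line X) ≈ 0.2542, P(line Y) ≈ 0.4655, P(line Z) ≈ 0.2802
After 'pass': normaliser = 0.65·0.2542 + 0.1·0.4655 + 0.2·0.2802; P(line X) ≈ 0.6169, P(line Y) ≈ 0.1738, P(line Z) ≈ 0.2093

0.617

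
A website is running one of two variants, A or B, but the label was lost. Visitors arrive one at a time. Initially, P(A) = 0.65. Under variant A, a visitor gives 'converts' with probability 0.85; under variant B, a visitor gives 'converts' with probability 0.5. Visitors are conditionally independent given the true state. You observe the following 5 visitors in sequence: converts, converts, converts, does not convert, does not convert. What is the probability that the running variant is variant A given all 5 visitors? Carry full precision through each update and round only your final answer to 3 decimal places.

0.451

After 'converts': P(A) = 0.85·0.6500 / (0.85·0.6500 + 0.5·0.3500) ≈ 0.7595
After 'converts': P(A) = 0.85·0.7595 / (0.85·0.7595 + 0.5·0.2405) ≈ 0.8429
After 'converts': P(A) = 0.85·0.8429 / (0.85·0.8429 + 0.5·0.1571) ≈ 0.9012
After 'does not convert': P(A) = 0.15·0.9012 / (0.15·0.9012 + 0.5·0.0988) ≈ 0.7324
After 'does not convert': P(A) = 0.15·0.7324 / (0.15·0.7324 + 0.5·0.2676) ≈ 0.4509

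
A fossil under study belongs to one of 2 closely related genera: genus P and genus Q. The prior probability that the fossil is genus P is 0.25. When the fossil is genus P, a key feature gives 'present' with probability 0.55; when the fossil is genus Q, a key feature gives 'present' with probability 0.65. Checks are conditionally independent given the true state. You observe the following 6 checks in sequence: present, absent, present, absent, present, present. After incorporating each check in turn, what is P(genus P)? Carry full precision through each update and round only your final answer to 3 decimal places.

0.220

Each posterior becomes the prior for the next update.
After 'present': P(genus P) = 0.55·0.2500 / (0.55·0.2500 + 0.65·0.7500) ≈ 0.2200
After 'absent': P(genus P) = 0.45·0.2200 / (0.45·0.2200 + 0.35·0.7800) ≈ 0.2661
After 'present': P(genus P) = 0.55·0.2661 / (0.55·0.2661 + 0.65·0.7339) ≈ 0.2348
After 'absent': P(genus P) = 0.45·0.2348 / (0.45·0.2348 + 0.35·0.7652) ≈ 0.2829
After 'present': P(genus P) = 0.55·0.2829 / (0.55·0.2829 + 0.65·0.7171) ≈ 0.2503
After 'present': P(genus P) = 0.55·0.2503 / (0.55·0.2503 + 0.65·0.7497) ≈ 0.2203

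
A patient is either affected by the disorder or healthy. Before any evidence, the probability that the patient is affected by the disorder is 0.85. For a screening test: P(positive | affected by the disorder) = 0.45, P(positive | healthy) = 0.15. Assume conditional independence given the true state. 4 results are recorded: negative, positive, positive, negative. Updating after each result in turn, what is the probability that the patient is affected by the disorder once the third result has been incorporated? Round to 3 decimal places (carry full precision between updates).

After 'negative': P(affected) = 0.55·0.8500 / (0.55·0.8500 + 0.85·0.1500) ≈ 0.7857
After 'positive': P(affected) = 0.45·0.7857 / (0.45·0.7857 + 0.15·0.2143) ≈ 0.9167
After 'positive': P(affected) = 0.45·0.9167 / (0.45·0.9167 + 0.15·0.0833) ≈ 0.9706

0.971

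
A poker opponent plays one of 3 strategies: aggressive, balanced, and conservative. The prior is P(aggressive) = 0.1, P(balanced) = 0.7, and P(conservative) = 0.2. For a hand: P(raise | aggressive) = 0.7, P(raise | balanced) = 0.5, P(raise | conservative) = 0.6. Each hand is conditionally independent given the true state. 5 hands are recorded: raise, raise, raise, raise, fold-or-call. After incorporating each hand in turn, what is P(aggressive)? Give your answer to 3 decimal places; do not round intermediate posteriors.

Each posterior becomes the prior for the next update.
After 'raise': normaliser = 0.7·0.1000 + 0.5·0.7000 + 0.6·0.2000; P(aggressive) ≈ 0.1296, P(balanced) ≈ 0.6481, P(conservative) ≈ 0.2222
After 'raise': normaliser = 0.7·0.1296 + 0.5·0.6481 + 0.6·0.2222; P(aggressive) ≈ 0.1655, P(balanced) ≈ 0.5912, P(conservative) ≈ 0.2432
After 'raise': normaliser = 0.7·0.1655 + 0.5·0.5912 + 0.6·0.2432; P(aggressive) ≈ 0.2079, P(balanced) ≈ 0.5303, P(conservative) ≈ 0.2618
After 'raise': normaliser = 0.7·0.2079 + 0.5·0.5303 + 0.6·0.2618; P(aggressive) ≈ 0.2563, P(balanced) ≈ 0.4670, P(conservative) ≈ 0.2767
After 'fold-or-call': normaliser = 0.3·0.2563 + 0.5·0.4670 + 0.4·0.2767; P(aggressive) ≈ 0.1826, P(balanced) ≈ 0.5546, P(conservative) ≈ 0.2628

0.183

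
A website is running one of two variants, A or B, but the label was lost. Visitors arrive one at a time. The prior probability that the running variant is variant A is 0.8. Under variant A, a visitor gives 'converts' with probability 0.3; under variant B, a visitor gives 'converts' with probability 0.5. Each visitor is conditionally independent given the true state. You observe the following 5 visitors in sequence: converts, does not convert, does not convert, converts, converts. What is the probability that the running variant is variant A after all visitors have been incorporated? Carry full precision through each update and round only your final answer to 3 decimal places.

0.629

After 'converts': P(A) = 0.3·0.8000 / (0.3·0.8000 + 0.5·0.2000) ≈ 0.7059
After 'does not convert': P(A) = 0.7·0.7059 / (0.7·0.7059 + 0.5·0.2941) ≈ 0.7706
After 'does not convert': P(A) = 0.7·0.7706 / (0.7·0.7706 + 0.5·0.2294) ≈ 0.8247
After 'converts': P(A) = 0.3·0.8247 / (0.3·0.8247 + 0.5·0.1753) ≈ 0.7384
After 'converts': P(A) = 0.3·0.7384 / (0.3·0.7384 + 0.5·0.2616) ≈ 0.6287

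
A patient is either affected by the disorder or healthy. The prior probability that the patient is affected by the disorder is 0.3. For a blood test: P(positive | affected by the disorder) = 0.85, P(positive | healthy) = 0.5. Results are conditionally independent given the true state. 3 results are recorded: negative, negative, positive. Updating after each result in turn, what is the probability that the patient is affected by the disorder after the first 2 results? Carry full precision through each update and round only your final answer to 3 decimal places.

After 'negative': P(affected) = 0.15·0.3000 / (0.15·0.3000 + 0.5·0.7000) ≈ 0.1139
After 'negative': P(affected) = 0.15·0.1139 / (0.15·0.1139 + 0.5·0.8861) ≈ 0.0371

0.037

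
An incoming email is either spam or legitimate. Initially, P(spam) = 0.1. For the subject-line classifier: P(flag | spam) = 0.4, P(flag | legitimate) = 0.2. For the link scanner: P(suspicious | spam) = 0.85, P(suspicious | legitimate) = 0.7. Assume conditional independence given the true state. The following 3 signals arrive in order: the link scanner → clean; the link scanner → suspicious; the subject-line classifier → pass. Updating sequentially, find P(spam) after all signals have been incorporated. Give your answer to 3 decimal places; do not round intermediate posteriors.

After the link scanner='clean': P(spam) = 0.15·0.1000 / (0.15·0.1000 + 0.3·0.9000) ≈ 0.0526
After the link scanner='suspicious': P(spam) = 0.85·0.0526 / (0.85·0.0526 + 0.7·0.9474) ≈ 0.0632
After the subject-line classifier='pass': P(spam) = 0.6·0.0632 / (0.6·0.0632 + 0.8·0.9368) ≈ 0.0482

0.048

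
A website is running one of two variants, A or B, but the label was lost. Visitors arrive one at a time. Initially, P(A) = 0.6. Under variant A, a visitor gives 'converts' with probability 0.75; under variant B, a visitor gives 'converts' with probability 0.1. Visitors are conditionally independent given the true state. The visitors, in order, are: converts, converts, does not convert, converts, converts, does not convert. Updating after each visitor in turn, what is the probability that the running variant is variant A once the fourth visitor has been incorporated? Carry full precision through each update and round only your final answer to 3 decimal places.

0.994

After 'converts': P(A) = 0.75·0.6000 / (0.75·0.6000 + 0.1·0.4000) ≈ 0.9184
After 'converts': P(A) = 0.75·0.9184 / (0.75·0.9184 + 0.1·0.0816) ≈ 0.9883
After 'does not convert': P(A) = 0.25·0.9883 / (0.25·0.9883 + 0.9·0.0117) ≈ 0.9591
After 'converts': P(A) = 0.75·0.9591 / (0.75·0.9591 + 0.1·0.0409) ≈ 0.9943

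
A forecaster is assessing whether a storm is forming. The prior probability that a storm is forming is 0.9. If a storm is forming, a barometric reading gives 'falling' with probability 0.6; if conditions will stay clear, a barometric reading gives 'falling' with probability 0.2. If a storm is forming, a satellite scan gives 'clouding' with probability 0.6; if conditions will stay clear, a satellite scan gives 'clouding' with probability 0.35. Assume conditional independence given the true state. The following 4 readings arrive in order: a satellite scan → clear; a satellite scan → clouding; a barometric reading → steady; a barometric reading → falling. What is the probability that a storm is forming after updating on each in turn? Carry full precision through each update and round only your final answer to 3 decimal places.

After a satellite scan='clear': P(storm) = 0.4·0.9000 / (0.4·0.9000 + 0.65·0.1000) ≈ 0.8471
After a satellite scan='clouding': P(storm) = 0.6·0.8471 / (0.6·0.8471 + 0.35·0.1529) ≈ 0.9047
After a barometric reading='steady': P(storm) = 0.4·0.9047 / (0.4·0.9047 + 0.8·0.0953) ≈ 0.8260
After a barometric reading='falling': P(storm) = 0.6·0.8260 / (0.6·0.8260 + 0.2·0.1740) ≈ 0.9344

0.934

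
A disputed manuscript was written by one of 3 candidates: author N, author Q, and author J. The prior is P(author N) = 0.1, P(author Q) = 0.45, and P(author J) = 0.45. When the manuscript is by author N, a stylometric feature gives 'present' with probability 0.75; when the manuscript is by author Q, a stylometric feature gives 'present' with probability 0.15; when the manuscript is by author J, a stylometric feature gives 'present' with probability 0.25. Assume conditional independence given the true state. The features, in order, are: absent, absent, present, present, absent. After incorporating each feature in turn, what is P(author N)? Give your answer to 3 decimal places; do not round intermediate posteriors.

After 'absent': normaliser = 0.25·0.1000 + 0.85·0.4500 + 0.75·0.4500; P(author N) ≈ 0.0336, P(author Q) ≈ 0.5134, P(author J) ≈ 0.4530
After 'absent': normaliser = 0.25·0.0336 + 0.85·0.5134 + 0.75·0.4530; P(author N) ≈ 0.0107, P(author Q) ≈ 0.5562, P(author J) ≈ 0.4331
After 'present': normaliser = 0.75·0.0107 + 0.15·0.5562 + 0.25·0.4331; P(author N) ≈ 0.0402, P(author Q) ≈ 0.4178, P(author J) ≈ 0.5421
After 'present': normaliser = 0.75·0.0402 + 0.15·0.4178 + 0.25·0.5421; P(author N) ≈ 0.1319, P(author Q) ≈ 0.2745, P(author J) ≈ 0.5936
After 'absent': normaliser = 0.25·0.1319 + 0.85·0.2745 + 0.75·0.5936; P(author N) ≈ 0.0464, P(author Q) ≈ 0.3279, P(author J) ≈ 0.6257

0.046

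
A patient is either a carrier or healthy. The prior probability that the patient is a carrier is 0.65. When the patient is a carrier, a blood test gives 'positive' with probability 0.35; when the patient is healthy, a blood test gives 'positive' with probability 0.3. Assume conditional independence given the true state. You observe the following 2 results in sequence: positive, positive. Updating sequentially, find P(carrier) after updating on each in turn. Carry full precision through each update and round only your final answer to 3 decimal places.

0.717

After 'positive': P(carrier) = 0.35·0.6500 / (0.35·0.6500 + 0.3·0.3500) ≈ 0.6842
After 'positive': P(carrier) = 0.35·0.6842 / (0.35·0.6842 + 0.3·0.3158) ≈ 0.7165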